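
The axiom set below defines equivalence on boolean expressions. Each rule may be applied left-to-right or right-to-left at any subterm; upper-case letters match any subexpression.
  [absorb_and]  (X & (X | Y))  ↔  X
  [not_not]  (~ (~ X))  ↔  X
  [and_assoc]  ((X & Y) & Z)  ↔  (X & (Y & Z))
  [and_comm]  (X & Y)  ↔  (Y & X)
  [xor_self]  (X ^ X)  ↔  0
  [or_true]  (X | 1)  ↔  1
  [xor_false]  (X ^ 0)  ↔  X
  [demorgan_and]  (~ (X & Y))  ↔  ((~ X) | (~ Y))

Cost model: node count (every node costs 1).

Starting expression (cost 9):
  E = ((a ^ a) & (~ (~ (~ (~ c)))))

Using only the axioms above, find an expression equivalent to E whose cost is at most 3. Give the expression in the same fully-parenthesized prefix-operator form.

(0 & c)   [cost 3]

1. [xor_self →] (a ^ a)  →  0;  E = (0 & (~ (~ (~ (~ c)))))
2. [not_not →] (~ (~ c))  →  c;  E = (0 & (~ (~ c)))
3. [not_not →] (~ (~ c))  →  c;  cost 3 ≤ 3, done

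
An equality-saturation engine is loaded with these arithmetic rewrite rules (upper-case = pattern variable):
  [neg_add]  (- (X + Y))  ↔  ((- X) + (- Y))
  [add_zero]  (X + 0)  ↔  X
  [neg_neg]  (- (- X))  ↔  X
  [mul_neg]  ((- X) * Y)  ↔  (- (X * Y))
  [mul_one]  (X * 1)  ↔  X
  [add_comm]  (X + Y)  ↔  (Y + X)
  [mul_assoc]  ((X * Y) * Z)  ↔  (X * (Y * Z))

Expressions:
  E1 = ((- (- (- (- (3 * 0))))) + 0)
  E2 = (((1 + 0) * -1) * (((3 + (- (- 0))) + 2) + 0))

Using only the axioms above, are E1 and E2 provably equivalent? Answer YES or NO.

All listed rules preserve value, hence provable equivalence implies equal values everywhere; look for a separating assignment.
the empty assignment (no variables occur) gives E1 ↦ 0, E2 ↦ -5; values differ ⇒ not provably equivalent.

NO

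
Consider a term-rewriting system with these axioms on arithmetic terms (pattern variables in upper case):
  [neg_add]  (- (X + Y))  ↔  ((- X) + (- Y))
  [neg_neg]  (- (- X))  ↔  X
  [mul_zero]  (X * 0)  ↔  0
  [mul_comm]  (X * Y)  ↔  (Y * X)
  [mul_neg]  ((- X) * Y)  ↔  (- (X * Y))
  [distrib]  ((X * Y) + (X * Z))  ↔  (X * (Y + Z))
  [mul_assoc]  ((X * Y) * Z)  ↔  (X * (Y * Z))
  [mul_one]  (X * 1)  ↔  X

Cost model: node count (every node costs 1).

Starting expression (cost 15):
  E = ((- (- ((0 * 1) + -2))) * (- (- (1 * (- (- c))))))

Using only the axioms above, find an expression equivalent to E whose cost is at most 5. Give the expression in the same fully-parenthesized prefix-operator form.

1. [neg_neg →] (- (- c))  →  c;  E = ((- (- ((0 * 1) + -2))) * (- (- (1 * c))))
2. [mul_comm →] (1 * c)  →  (c * 1);  E = ((- (- ((0 * 1) + -2))) * (- (- (c * 1))))
3. [neg_neg →] (- (- (c * 1)))  →  (c * 1);  E = ((- (- ((0 * 1) + -2))) * (c * 1))
4. [neg_neg →] (- (- ((0 * 1) + -2)))  →  ((0 * 1) + -2);  E = (((0 * 1) + -2) * (c * 1))
5. [mul_one →] (0 * 1)  →  0;  E = ((0 + -2) * (c * 1))
6. [mul_one →] (c * 1)  →  c;  cost 5 ≤ 5, done

((0 + -2) * c)   [cost 5]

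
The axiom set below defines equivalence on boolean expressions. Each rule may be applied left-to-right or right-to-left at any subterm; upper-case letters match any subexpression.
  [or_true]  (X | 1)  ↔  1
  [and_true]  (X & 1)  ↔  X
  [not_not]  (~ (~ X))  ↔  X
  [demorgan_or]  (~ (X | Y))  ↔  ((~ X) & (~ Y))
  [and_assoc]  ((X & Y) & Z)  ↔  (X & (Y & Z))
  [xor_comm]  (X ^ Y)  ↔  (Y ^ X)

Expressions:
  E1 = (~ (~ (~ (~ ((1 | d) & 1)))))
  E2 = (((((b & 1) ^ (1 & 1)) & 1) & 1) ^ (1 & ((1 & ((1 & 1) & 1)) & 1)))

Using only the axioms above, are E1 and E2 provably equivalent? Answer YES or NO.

NO

All listed rules preserve value, hence provable equivalence implies equal values everywhere; look for a separating assignment.
b=0, d=0 gives E1 ↦ 1, E2 ↦ 0; values differ ⇒ not provably equivalent.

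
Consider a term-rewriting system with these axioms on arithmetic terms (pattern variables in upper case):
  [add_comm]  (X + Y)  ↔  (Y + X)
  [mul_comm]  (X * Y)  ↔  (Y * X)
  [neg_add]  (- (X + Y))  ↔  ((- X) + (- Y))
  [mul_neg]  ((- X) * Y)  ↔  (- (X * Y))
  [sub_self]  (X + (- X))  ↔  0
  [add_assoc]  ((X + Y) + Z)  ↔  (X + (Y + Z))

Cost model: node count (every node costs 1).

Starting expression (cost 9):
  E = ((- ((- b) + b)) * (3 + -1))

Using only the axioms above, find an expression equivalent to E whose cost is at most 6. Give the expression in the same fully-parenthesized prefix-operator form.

((- 0) * (-1 + 3))   [cost 6]

1. [add_comm →] ((- b) + b)  →  (b + (- b));  E = ((- (b + (- b))) * (3 + -1))
2. [mul_comm →] ((- (b + (- b))) * (3 + -1))  →  ((3 + -1) * (- (b + (- b))))
3. [add_comm →] (b + (- b))  →  ((- b) + b);  E = ((3 + -1) * (- ((- b) + b)))
4. [add_comm →] (3 + -1)  →  (-1 + 3);  E = ((-1 + 3) * (- ((- b) + b)))
5. [mul_comm →] ((-1 + 3) * (- ((- b) + b)))  →  ((- ((- b) + b)) * (-1 + 3))
6. [add_comm →] ((- b) + b)  →  (b + (- b));  E = ((- (b + (- b))) * (-1 + 3))
7. [sub_self →] (b + (- b))  →  0;  cost 6 ≤ 6, done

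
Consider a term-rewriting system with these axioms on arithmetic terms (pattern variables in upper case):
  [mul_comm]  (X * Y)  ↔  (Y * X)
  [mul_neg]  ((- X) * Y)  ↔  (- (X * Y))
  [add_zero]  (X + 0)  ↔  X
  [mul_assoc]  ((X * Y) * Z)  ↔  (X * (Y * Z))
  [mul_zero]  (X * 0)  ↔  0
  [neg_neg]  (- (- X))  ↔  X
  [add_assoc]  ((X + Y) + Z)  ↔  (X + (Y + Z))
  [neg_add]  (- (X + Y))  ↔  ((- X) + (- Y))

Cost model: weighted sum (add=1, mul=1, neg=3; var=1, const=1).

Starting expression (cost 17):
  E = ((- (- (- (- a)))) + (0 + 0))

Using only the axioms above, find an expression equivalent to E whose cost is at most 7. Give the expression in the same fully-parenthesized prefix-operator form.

(- (- a))   [cost 7]

step 1: neg_neg (→) rewrites (- (- (- a))) into (- a), now ((- (- a)) + (0 + 0))
step 2: add_zero (→) rewrites (0 + 0) into 0, now ((- (- a)) + 0)
step 3: add_zero (→) rewrites ((- (- a)) + 0) into (- (- a)), reaching cost 7 (bound 7)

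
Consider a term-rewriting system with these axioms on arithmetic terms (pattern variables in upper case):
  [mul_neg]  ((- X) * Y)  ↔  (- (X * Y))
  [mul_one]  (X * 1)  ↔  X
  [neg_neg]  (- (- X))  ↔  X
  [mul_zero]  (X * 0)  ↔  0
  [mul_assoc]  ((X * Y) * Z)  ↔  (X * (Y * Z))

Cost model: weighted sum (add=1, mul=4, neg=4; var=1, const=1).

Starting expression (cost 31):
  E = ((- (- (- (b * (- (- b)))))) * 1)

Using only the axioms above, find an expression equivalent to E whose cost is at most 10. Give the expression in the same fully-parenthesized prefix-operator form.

step 1: neg_neg (→) rewrites (- (- (b * (- (- b))))) into (b * (- (- b))), now ((- (b * (- (- b)))) * 1)
step 2: neg_neg (→) rewrites (- (- b)) into b, now ((- (b * b)) * 1)
step 3: mul_one (→) rewrites ((- (b * b)) * 1) into (- (b * b)), reaching cost 10 (bound 10)

(- (b * b))   [cost 10]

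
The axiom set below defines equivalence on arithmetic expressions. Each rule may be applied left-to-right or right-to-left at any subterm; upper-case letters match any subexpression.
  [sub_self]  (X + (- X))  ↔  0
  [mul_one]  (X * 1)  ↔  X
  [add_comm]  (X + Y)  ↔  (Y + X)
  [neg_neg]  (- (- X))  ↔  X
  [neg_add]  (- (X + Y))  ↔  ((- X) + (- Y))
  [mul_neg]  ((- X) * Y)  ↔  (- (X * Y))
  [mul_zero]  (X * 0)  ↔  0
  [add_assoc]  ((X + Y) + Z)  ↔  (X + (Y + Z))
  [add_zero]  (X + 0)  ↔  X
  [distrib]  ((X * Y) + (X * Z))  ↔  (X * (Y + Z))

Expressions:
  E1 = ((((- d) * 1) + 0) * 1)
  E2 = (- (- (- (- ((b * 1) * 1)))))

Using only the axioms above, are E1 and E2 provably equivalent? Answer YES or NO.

Every axiom is a valid identity, so a rewrite proof would force E1 and E2 to agree under every assignment.
At b=0, d=1: E1 = -1 but E2 = 0; they differ, so no derivation exists.

NO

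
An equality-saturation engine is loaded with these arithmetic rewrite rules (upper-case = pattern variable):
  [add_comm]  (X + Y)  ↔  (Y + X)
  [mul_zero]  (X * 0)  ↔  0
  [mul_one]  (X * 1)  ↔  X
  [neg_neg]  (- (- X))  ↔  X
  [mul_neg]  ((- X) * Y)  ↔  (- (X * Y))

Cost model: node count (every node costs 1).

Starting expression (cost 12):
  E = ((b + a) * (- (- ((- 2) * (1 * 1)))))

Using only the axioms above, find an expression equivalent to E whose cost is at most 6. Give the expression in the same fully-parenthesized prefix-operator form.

1. [mul_one →] (1 * 1)  →  1;  E = ((b + a) * (- (- ((- 2) * 1))))
2. [neg_neg →] (- (- ((- 2) * 1)))  →  ((- 2) * 1);  E = ((b + a) * ((- 2) * 1))
3. [mul_one →] ((- 2) * 1)  →  (- 2);  cost 6 ≤ 6, done

((b + a) * (- 2))   [cost 6]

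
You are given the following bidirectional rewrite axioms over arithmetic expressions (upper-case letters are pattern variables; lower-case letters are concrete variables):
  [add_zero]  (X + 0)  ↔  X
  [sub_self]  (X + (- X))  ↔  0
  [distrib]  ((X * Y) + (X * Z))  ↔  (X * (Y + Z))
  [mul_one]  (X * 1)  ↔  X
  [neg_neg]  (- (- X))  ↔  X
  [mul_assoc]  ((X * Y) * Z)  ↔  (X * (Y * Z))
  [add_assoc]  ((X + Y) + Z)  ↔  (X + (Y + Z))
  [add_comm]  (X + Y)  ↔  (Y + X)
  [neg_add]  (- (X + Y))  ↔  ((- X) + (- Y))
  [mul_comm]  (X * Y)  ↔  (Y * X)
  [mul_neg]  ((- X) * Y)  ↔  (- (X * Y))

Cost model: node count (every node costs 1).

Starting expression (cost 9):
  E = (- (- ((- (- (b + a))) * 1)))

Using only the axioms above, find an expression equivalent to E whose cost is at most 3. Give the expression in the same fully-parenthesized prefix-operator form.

step 1: mul_one (→) rewrites ((- (- (b + a))) * 1) into (- (- (b + a))), now (- (- (- (- (b + a)))))
step 2: neg_neg (→) rewrites (- (- (- (- (b + a))))) into (- (- (b + a)))
step 3: neg_neg (→) rewrites (- (- (b + a))) into (b + a), reaching cost 3 (bound 3)

(b + a)   [cost 3]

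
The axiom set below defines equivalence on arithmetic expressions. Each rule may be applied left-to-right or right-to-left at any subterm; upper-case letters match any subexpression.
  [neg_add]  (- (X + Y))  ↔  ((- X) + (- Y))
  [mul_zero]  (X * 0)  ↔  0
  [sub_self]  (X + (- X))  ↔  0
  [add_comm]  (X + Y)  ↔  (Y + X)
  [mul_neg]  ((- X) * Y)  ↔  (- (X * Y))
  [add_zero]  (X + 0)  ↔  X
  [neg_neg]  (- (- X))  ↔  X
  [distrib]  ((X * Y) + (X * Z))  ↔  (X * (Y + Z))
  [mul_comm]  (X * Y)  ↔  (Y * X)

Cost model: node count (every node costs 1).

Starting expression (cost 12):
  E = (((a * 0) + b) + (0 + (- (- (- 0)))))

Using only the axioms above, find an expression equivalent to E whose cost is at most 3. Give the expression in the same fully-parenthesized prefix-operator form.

(0 + b)   [cost 3]

(1) (- (- (- 0)))  =[neg_neg →]=  (- 0)    ⊢ (((a * 0) + b) + (0 + (- 0)))
(2) (a * 0)  =[mul_zero →]=  0    ⊢ ((0 + b) + (0 + (- 0)))
(3) (0 + (- 0))  =[sub_self →]=  0    ⊢ ((0 + b) + 0)
(4) ((0 + b) + 0)  =[add_zero →]=  (0 + b)    ⊢ cost 3, within 3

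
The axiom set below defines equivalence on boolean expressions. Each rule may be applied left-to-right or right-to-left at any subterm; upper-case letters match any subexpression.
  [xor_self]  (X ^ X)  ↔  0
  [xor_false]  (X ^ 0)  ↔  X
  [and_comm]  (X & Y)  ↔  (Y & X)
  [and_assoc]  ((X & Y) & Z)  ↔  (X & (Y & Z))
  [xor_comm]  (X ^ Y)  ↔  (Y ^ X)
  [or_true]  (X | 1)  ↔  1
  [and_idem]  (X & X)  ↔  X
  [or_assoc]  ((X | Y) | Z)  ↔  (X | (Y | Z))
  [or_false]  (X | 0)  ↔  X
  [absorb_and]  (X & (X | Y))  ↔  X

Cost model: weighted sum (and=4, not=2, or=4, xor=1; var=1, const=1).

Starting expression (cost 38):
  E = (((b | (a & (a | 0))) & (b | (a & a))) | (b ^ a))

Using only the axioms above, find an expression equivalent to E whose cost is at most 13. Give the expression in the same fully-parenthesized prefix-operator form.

step 1: or_false (→) rewrites (a | 0) into a, now (((b | (a & a)) & (b | (a & a))) | (b ^ a))
step 2: and_idem (→) rewrites ((b | (a & a)) & (b | (a & a))) into (b | (a & a)), now ((b | (a & a)) | (b ^ a))
step 3: and_idem (→) rewrites (a & a) into a, reaching cost 13 (bound 13)

((b | a) | (b ^ a))   [cost 13]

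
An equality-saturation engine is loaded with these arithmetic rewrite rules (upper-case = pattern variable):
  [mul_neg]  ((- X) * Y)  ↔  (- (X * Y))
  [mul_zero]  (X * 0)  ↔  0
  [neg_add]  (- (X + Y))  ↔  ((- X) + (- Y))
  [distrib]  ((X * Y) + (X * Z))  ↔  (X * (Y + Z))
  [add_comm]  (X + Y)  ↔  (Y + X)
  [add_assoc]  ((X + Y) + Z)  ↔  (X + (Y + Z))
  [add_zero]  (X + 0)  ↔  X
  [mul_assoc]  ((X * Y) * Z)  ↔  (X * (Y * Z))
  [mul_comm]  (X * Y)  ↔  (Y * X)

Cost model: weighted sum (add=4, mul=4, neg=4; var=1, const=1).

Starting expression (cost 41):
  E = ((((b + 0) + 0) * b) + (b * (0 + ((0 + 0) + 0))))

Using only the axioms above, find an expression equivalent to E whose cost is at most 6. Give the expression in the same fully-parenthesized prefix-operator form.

(b * b)   [cost 6]

(1) ((0 + 0) + 0)  =[add_zero →]=  (0 + 0)    ⊢ ((((b + 0) + 0) * b) + (b * (0 + (0 + 0))))
(2) (b + 0)  =[add_zero →]=  b    ⊢ (((b + 0) * b) + (b * (0 + (0 + 0))))
(3) (0 + 0)  =[add_zero →]=  0    ⊢ (((b + 0) * b) + (b * (0 + 0)))
(4) (0 + 0)  =[add_zero →]=  0    ⊢ (((b + 0) * b) + (b * 0))
(5) (b + 0)  =[add_zero →]=  b    ⊢ ((b * b) + (b * 0))
(6) ((b * b) + (b * 0))  =[distrib →]=  (b * (b + 0))
(7) (b + 0)  =[add_zero →]=  b    ⊢ cost 6, within 6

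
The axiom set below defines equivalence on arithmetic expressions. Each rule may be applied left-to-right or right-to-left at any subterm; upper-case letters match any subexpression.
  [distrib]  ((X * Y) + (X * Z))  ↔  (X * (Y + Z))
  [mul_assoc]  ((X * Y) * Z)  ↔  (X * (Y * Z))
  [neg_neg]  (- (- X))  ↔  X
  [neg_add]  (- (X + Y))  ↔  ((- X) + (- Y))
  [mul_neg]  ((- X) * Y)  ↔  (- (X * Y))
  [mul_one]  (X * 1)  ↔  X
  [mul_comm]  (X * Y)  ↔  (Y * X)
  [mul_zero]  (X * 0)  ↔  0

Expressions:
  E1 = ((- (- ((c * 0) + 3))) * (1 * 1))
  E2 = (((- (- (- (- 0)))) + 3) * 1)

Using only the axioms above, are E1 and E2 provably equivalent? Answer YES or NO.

YES

step 1: neg_neg (→) rewrites (- (- ((c * 0) + 3))) into ((c * 0) + 3), now (((c * 0) + 3) * (1 * 1))
step 2: mul_zero (→) rewrites (c * 0) into 0, now ((0 + 3) * (1 * 1))
step 3: mul_one (→) rewrites (1 * 1) into 1, now ((0 + 3) * 1)
step 4: mul_one (→) rewrites ((0 + 3) * 1) into (0 + 3)
step 5: neg_neg (←) rewrites 0 into (- (- 0)), now ((- (- 0)) + 3)
step 6: neg_neg (←) rewrites (- 0) into (- (- (- 0))), now ((- (- (- (- 0)))) + 3)
step 7: mul_one (←) rewrites ((- (- (- (- 0)))) + 3) into (((- (- (- (- 0)))) + 3) * 1), which is E2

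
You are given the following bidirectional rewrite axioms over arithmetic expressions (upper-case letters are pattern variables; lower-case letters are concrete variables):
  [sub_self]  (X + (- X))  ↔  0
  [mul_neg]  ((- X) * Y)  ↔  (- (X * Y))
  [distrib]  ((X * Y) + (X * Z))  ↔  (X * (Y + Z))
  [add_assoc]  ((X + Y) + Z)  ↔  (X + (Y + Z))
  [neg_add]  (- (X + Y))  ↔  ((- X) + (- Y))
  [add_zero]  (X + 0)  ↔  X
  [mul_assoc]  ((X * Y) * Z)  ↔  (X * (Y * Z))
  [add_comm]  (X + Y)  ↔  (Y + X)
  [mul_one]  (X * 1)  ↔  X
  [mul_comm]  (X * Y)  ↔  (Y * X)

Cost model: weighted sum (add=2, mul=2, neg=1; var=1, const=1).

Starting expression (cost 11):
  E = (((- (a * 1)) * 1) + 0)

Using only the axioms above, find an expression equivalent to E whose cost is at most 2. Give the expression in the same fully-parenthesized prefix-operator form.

1. [add_zero →] (((- (a * 1)) * 1) + 0)  →  ((- (a * 1)) * 1)
2. [mul_one →] ((- (a * 1)) * 1)  →  (- (a * 1))
3. [mul_one →] (a * 1)  →  a;  cost 2 ≤ 2, done

(- a)   [cost 2]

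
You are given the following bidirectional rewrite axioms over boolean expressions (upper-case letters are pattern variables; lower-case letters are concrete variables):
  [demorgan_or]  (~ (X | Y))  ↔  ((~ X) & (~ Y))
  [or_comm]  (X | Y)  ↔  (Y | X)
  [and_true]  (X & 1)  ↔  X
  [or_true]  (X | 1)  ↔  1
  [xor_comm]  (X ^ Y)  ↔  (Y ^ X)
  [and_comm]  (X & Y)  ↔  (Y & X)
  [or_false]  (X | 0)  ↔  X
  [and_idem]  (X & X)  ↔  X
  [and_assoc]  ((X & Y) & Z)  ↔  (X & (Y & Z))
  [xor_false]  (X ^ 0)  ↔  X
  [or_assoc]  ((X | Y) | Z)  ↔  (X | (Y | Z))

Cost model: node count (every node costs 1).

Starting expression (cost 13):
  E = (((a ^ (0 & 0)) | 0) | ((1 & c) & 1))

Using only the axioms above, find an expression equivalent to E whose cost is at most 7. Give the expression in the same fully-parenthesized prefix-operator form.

((a ^ 0) | (1 & c))   [cost 7]

step 1: or_false (→) rewrites ((a ^ (0 & 0)) | 0) into (a ^ (0 & 0)), now ((a ^ (0 & 0)) | ((1 & c) & 1))
step 2: and_idem (→) rewrites (0 & 0) into 0, now ((a ^ 0) | ((1 & c) & 1))
step 3: and_true (→) rewrites ((1 & c) & 1) into (1 & c), reaching cost 7 (bound 7)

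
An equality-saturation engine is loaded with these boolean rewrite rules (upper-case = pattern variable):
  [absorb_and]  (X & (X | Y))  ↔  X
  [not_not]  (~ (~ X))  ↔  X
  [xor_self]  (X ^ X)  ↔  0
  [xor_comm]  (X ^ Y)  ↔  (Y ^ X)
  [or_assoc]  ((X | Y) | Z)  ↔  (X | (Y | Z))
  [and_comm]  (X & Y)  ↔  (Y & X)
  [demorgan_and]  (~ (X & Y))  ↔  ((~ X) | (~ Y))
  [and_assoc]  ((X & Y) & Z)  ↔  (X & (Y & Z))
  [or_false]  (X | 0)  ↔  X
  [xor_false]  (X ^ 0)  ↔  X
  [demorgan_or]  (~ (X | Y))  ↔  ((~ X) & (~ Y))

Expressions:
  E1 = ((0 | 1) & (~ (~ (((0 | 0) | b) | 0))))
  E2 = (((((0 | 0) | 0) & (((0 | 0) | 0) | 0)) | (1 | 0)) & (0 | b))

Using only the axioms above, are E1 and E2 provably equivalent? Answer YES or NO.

step 1: or_false (→) rewrites (0 | 0) into 0, now ((0 | 1) & (~ (~ ((0 | b) | 0))))
step 2: or_false (→) rewrites ((0 | b) | 0) into (0 | b), now ((0 | 1) & (~ (~ (0 | b))))
step 3: not_not (→) rewrites (~ (~ (0 | b))) into (0 | b), now ((0 | 1) & (0 | b))
step 4: or_false (←) rewrites 0 into (0 | 0), now (((0 | 0) | 1) & (0 | b))
step 5: or_false (←) rewrites (0 | 0) into ((0 | 0) | 0), now ((((0 | 0) | 0) | 1) & (0 | b))
step 6: or_false (←) rewrites 1 into (1 | 0), now ((((0 | 0) | 0) | (1 | 0)) & (0 | b))
step 7: absorb_and (←) rewrites ((0 | 0) | 0) into (((0 | 0) | 0) & (((0 | 0) | 0) | 0)), which is E2

YES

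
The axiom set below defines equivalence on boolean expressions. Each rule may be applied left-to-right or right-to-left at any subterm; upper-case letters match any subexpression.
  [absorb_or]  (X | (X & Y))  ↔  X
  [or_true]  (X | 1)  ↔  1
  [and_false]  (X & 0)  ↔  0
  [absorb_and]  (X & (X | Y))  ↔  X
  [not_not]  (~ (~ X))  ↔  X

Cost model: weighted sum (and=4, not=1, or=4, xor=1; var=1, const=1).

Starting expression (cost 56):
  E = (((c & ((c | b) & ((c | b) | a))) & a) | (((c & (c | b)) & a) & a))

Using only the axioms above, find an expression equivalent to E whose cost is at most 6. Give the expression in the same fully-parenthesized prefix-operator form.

(1) ((c | b) & ((c | b) | a))  =[absorb_and →]=  (c | b)    ⊢ (((c & (c | b)) & a) | (((c & (c | b)) & a) & a))
(2) (((c & (c | b)) & a) | (((c & (c | b)) & a) & a))  =[absorb_or →]=  ((c & (c | b)) & a)
(3) (c & (c | b))  =[absorb_and →]=  c    ⊢ cost 6, within 6

(c & a)   [cost 6]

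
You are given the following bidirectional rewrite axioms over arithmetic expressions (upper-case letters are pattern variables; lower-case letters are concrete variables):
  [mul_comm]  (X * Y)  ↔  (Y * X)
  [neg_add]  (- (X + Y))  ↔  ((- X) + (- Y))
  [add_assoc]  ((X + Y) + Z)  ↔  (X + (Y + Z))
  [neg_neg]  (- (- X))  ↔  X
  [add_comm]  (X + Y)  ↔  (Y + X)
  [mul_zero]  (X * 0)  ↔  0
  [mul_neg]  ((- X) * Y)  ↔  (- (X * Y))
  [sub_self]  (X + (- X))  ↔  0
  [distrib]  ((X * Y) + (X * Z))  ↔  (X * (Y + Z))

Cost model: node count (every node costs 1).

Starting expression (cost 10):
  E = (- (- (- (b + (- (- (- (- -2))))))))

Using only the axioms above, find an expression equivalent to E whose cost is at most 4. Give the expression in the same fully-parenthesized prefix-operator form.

(- (b + -2))   [cost 4]

step 1: neg_neg (→) rewrites (- (- (b + (- (- (- (- -2))))))) into (b + (- (- (- (- -2))))), now (- (b + (- (- (- (- -2))))))
step 2: neg_neg (→) rewrites (- (- (- (- -2)))) into (- (- -2)), now (- (b + (- (- -2))))
step 3: neg_neg (→) rewrites (- (- -2)) into -2, reaching cost 4 (bound 4)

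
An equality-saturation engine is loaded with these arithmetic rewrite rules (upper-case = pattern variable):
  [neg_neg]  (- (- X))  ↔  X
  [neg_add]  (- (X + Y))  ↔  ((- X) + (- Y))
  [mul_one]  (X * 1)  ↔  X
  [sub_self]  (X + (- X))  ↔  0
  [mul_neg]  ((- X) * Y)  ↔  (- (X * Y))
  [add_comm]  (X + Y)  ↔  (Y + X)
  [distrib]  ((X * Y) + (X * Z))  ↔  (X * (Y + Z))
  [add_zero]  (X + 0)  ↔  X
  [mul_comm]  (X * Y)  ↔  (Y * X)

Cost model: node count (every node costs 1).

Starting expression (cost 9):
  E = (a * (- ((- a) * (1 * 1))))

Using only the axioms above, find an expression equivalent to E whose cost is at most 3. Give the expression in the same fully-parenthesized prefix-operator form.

1. [mul_one →] (1 * 1)  →  1;  E = (a * (- ((- a) * 1)))
2. [mul_one →] ((- a) * 1)  →  (- a);  E = (a * (- (- a)))
3. [neg_neg →] (- (- a))  →  a;  cost 3 ≤ 3, done

(a * a)   [cost 3]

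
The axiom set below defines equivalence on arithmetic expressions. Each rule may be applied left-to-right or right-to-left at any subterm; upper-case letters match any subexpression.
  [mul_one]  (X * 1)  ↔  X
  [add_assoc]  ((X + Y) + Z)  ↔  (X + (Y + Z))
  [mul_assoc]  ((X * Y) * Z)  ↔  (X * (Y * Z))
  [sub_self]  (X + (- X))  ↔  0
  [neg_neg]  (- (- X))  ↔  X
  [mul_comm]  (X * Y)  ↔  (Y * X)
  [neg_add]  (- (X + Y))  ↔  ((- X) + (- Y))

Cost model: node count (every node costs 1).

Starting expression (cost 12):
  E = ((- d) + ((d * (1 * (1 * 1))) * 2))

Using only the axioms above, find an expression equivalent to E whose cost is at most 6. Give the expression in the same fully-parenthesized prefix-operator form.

step 1: mul_one (→) rewrites (1 * 1) into 1, now ((- d) + ((d * (1 * 1)) * 2))
step 2: mul_one (→) rewrites (1 * 1) into 1, now ((- d) + ((d * 1) * 2))
step 3: mul_one (→) rewrites (d * 1) into d, reaching cost 6 (bound 6)

((- d) + (d * 2))   [cost 6]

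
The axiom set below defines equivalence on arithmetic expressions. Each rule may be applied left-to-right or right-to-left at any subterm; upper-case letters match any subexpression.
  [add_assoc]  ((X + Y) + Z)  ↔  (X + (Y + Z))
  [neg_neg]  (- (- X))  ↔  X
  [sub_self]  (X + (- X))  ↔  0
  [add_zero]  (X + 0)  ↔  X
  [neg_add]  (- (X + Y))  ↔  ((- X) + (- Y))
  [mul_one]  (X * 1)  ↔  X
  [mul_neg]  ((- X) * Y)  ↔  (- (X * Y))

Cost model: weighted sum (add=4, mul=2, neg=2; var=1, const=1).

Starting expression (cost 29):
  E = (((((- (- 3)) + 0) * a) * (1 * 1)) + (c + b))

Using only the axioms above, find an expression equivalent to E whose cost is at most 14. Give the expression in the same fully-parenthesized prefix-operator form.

1. [neg_neg →] (- (- 3))  →  3;  E = ((((3 + 0) * a) * (1 * 1)) + (c + b))
2. [mul_one →] (1 * 1)  →  1;  E = ((((3 + 0) * a) * 1) + (c + b))
3. [add_zero →] (3 + 0)  →  3;  E = (((3 * a) * 1) + (c + b))
4. [mul_one →] ((3 * a) * 1)  →  (3 * a);  cost 14 ≤ 14, done

((3 * a) + (c + b))   [cost 14]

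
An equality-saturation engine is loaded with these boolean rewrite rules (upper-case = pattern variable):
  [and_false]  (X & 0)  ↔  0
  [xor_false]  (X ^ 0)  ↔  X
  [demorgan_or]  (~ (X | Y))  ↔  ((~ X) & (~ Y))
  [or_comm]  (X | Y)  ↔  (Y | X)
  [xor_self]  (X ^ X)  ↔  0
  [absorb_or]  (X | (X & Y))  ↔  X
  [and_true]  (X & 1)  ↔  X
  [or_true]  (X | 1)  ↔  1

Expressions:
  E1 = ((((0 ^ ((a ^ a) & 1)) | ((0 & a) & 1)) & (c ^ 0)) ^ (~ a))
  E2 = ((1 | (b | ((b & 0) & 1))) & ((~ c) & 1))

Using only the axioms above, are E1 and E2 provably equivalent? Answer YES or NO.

NO

The axioms are sound identities: if E1 ↔* E2 then E1 and E2 evaluate identically under any assignment.
Under a=0, b=0, c=1: E1 evaluates to 1, E2 to 0. Distinct ⇒ no rewrite sequence connects them.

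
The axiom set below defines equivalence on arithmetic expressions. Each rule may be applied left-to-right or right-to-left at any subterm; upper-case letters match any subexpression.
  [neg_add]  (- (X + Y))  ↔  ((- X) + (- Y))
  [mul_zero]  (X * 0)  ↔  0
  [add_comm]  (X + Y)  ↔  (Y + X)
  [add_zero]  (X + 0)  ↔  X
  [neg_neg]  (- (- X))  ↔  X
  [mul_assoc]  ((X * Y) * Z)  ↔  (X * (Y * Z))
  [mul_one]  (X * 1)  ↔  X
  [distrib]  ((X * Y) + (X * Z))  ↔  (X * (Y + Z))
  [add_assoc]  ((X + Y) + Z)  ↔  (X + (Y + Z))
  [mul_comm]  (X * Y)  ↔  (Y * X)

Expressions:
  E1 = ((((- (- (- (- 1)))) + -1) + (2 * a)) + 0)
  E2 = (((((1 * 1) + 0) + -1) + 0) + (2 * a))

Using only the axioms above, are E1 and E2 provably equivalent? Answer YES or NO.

1. [add_zero →] ((((- (- (- (- 1)))) + -1) + (2 * a)) + 0)  →  (((- (- (- (- 1)))) + -1) + (2 * a))
2. [neg_neg →] (- (- (- 1)))  →  (- 1);  E1 = (((- (- 1)) + -1) + (2 * a))
3. [neg_neg →] (- (- 1))  →  1;  E1 = ((1 + -1) + (2 * a))
4. [add_zero ←] (1 + -1)  →  ((1 + -1) + 0);  E1 = (((1 + -1) + 0) + (2 * a))
5. [add_zero ←] 1  →  (1 + 0);  E1 = ((((1 + 0) + -1) + 0) + (2 * a))
6. [mul_one ←] 1  →  (1 * 1);  this is E2

YES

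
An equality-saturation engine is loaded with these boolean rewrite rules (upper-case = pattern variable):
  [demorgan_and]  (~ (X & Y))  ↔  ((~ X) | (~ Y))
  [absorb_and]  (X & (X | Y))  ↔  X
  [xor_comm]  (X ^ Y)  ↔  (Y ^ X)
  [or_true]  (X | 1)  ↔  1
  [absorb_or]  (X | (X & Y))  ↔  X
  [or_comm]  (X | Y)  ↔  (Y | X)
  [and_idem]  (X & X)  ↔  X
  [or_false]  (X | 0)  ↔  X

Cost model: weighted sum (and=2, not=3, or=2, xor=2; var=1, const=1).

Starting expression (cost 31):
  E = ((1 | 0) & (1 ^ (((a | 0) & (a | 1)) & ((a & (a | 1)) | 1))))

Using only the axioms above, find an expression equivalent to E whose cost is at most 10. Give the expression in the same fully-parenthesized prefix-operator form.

((1 | 0) & (1 ^ a))   [cost 10]

step 1: or_false (→) rewrites (a | 0) into a, now ((1 | 0) & (1 ^ ((a & (a | 1)) & ((a & (a | 1)) | 1))))
step 2: absorb_and (→) rewrites ((a & (a | 1)) & ((a & (a | 1)) | 1)) into (a & (a | 1)), now ((1 | 0) & (1 ^ (a & (a | 1))))
step 3: absorb_and (→) rewrites (a & (a | 1)) into a, reaching cost 10 (bound 10)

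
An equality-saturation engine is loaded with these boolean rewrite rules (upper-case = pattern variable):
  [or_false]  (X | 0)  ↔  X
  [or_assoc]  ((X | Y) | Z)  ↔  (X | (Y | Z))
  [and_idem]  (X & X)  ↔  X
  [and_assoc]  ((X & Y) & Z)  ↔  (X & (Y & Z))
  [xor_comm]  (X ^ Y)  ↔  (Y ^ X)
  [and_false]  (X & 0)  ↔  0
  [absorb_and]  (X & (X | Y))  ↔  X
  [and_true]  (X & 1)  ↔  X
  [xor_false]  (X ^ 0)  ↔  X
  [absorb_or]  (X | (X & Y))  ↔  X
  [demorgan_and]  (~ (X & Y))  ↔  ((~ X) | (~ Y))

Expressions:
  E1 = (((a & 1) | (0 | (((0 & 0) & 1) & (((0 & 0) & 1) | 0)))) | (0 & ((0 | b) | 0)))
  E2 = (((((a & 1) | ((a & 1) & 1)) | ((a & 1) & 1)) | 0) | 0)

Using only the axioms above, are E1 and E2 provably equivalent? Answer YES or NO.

1. [absorb_and →] (((0 & 0) & 1) & (((0 & 0) & 1) | 0))  →  ((0 & 0) & 1);  E1 = (((a & 1) | (0 | ((0 & 0) & 1))) | (0 & ((0 | b) | 0)))
2. [or_false →] ((0 | b) | 0)  →  (0 | b);  E1 = (((a & 1) | (0 | ((0 & 0) & 1))) | (0 & (0 | b)))
3. [and_true →] ((0 & 0) & 1)  →  (0 & 0);  E1 = (((a & 1) | (0 | (0 & 0))) | (0 & (0 | b)))
4. [absorb_or →] (0 | (0 & 0))  →  0;  E1 = (((a & 1) | 0) | (0 & (0 | b)))
5. [absorb_and →] (0 & (0 | b))  →  0;  E1 = (((a & 1) | 0) | 0)
6. [or_false →] (((a & 1) | 0) | 0)  →  ((a & 1) | 0)
7. [absorb_or ←] (a & 1)  →  ((a & 1) | ((a & 1) & 1));  E1 = (((a & 1) | ((a & 1) & 1)) | 0)
8. [or_false ←] (((a & 1) | ((a & 1) & 1)) | 0)  →  ((((a & 1) | ((a & 1) & 1)) | 0) | 0)
9. [absorb_or ←] (a & 1)  →  ((a & 1) | ((a & 1) & 1));  this is E2

YES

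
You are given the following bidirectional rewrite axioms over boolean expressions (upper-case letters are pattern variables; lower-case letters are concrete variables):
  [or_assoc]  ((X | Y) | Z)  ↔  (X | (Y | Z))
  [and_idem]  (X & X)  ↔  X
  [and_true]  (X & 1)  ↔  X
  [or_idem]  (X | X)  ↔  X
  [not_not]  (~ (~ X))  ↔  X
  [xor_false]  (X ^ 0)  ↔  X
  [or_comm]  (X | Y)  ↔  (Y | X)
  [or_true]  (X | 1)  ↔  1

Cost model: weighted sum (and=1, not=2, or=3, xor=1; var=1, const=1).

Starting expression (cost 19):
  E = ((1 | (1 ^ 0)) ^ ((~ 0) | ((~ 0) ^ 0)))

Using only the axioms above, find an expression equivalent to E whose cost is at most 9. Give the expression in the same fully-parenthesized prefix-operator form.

((1 | 1) ^ (~ 0))   [cost 9]

1. [xor_false →] ((~ 0) ^ 0)  →  (~ 0);  E = ((1 | (1 ^ 0)) ^ ((~ 0) | (~ 0)))
2. [xor_false →] (1 ^ 0)  →  1;  E = ((1 | 1) ^ ((~ 0) | (~ 0)))
3. [or_idem →] ((~ 0) | (~ 0))  →  (~ 0);  cost 9 ≤ 9, done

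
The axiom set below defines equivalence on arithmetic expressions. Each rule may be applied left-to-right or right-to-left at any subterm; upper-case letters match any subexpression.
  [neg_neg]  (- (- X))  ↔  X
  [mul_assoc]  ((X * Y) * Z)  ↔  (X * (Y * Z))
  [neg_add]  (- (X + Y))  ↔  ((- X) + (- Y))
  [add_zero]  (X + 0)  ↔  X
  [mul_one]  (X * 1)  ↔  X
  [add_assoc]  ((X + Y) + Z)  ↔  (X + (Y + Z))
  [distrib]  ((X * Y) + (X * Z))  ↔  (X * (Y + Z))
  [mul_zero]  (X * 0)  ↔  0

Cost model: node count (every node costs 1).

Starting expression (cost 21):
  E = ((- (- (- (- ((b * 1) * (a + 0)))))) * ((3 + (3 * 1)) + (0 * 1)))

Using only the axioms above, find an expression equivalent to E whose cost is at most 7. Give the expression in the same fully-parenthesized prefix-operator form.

(1) (- (- ((b * 1) * (a + 0))))  =[neg_neg →]=  ((b * 1) * (a + 0))    ⊢ ((- (- ((b * 1) * (a + 0)))) * ((3 + (3 * 1)) + (0 * 1)))
(2) (0 * 1)  =[mul_one →]=  0    ⊢ ((- (- ((b * 1) * (a + 0)))) * ((3 + (3 * 1)) + 0))
(3) (b * 1)  =[mul_one →]=  b    ⊢ ((- (- (b * (a + 0)))) * ((3 + (3 * 1)) + 0))
(4) ((3 + (3 * 1)) + 0)  =[add_assoc →]=  (3 + ((3 * 1) + 0))    ⊢ ((- (- (b * (a + 0)))) * (3 + ((3 * 1) + 0)))
(5) ((3 * 1) + 0)  =[add_zero →]=  (3 * 1)    ⊢ ((- (- (b * (a + 0)))) * (3 + (3 * 1)))
(6) (- (- (b * (a + 0))))  =[neg_neg →]=  (b * (a + 0))    ⊢ ((b * (a + 0)) * (3 + (3 * 1)))
(7) (3 * 1)  =[mul_one →]=  3    ⊢ ((b * (a + 0)) * (3 + 3))
(8) (a + 0)  =[add_zero →]=  a    ⊢ cost 7, within 7

((b * a) * (3 + 3))   [cost 7]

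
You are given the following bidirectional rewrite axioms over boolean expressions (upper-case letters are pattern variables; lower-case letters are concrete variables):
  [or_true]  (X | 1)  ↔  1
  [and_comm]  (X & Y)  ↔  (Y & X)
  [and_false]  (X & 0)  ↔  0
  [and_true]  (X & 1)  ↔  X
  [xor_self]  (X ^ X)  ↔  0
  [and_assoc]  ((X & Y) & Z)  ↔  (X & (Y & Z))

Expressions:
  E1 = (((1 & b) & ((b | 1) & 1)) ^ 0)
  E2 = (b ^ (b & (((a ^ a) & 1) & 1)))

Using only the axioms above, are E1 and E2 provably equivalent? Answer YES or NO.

step 1: or_true (→) rewrites (b | 1) into 1, now (((1 & b) & (1 & 1)) ^ 0)
step 2: and_comm (→) rewrites (1 & b) into (b & 1), now (((b & 1) & (1 & 1)) ^ 0)
step 3: and_true (→) rewrites (b & 1) into b, now ((b & (1 & 1)) ^ 0)
step 4: and_true (→) rewrites (1 & 1) into 1, now ((b & 1) ^ 0)
step 5: and_true (→) rewrites (b & 1) into b, now (b ^ 0)
step 6: and_false (←) rewrites 0 into (b & 0), now (b ^ (b & 0))
step 7: xor_self (←) rewrites 0 into (a ^ a), now (b ^ (b & (a ^ a)))
step 8: and_true (←) rewrites (a ^ a) into ((a ^ a) & 1), now (b ^ (b & ((a ^ a) & 1)))
step 9: and_true (←) rewrites ((a ^ a) & 1) into (((a ^ a) & 1) & 1), which is E2

YES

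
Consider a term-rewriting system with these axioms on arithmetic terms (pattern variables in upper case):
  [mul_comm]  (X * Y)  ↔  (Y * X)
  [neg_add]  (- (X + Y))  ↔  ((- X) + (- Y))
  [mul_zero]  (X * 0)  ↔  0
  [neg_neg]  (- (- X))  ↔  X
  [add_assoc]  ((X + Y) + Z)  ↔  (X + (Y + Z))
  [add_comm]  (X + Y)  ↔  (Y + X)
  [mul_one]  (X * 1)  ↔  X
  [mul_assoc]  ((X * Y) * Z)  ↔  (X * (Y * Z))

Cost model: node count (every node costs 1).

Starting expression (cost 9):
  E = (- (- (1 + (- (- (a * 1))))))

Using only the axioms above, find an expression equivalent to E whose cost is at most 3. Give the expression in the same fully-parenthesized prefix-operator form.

(1 + a)   [cost 3]

(1) (a * 1)  =[mul_one →]=  a    ⊢ (- (- (1 + (- (- a)))))
(2) (- (- a))  =[neg_neg →]=  a    ⊢ (- (- (1 + a)))
(3) (- (- (1 + a)))  =[neg_neg →]=  (1 + a)    ⊢ cost 3, within 3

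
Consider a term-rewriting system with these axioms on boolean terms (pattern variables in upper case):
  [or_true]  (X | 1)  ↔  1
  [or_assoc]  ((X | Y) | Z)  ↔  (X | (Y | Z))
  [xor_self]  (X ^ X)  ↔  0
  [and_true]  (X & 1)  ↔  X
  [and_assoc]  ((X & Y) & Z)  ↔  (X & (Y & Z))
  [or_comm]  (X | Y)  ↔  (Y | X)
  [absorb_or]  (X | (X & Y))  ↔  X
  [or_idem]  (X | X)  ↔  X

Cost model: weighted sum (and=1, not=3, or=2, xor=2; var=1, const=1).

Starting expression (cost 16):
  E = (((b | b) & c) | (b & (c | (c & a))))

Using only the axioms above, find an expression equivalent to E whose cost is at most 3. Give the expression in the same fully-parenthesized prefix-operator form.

(b & c)   [cost 3]

1. [or_idem →] (b | b)  →  b;  E = ((b & c) | (b & (c | (c & a))))
2. [absorb_or →] (c | (c & a))  →  c;  E = ((b & c) | (b & c))
3. [or_idem →] ((b & c) | (b & c))  →  (b & c);  cost 3 ≤ 3, done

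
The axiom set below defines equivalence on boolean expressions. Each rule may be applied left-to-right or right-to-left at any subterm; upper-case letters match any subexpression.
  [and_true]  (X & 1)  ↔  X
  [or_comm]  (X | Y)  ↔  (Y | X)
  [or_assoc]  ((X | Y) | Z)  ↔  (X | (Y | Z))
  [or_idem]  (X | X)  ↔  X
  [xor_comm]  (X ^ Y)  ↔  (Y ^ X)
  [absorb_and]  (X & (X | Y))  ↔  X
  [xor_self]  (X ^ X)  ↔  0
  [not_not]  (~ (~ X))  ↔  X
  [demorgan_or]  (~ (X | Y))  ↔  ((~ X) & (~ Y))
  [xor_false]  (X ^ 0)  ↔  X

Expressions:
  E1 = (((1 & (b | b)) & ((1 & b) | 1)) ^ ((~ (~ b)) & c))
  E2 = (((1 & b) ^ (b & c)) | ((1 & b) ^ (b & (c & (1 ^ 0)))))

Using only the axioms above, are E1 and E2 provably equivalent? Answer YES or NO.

YES

(1) (~ (~ b))  =[not_not →]=  b    ⊢ (((1 & (b | b)) & ((1 & b) | 1)) ^ (b & c))
(2) (b | b)  =[or_idem →]=  b    ⊢ (((1 & b) & ((1 & b) | 1)) ^ (b & c))
(3) ((1 & b) & ((1 & b) | 1))  =[absorb_and →]=  (1 & b)    ⊢ ((1 & b) ^ (b & c))
(4) ((1 & b) ^ (b & c))  =[or_idem ←]=  (((1 & b) ^ (b & c)) | ((1 & b) ^ (b & c)))
(5) c  =[and_true ←]=  (c & 1)    ⊢ (((1 & b) ^ (b & c)) | ((1 & b) ^ (b & (c & 1))))
(6) 1  =[xor_false ←]=  (1 ^ 0)    ⊢ E2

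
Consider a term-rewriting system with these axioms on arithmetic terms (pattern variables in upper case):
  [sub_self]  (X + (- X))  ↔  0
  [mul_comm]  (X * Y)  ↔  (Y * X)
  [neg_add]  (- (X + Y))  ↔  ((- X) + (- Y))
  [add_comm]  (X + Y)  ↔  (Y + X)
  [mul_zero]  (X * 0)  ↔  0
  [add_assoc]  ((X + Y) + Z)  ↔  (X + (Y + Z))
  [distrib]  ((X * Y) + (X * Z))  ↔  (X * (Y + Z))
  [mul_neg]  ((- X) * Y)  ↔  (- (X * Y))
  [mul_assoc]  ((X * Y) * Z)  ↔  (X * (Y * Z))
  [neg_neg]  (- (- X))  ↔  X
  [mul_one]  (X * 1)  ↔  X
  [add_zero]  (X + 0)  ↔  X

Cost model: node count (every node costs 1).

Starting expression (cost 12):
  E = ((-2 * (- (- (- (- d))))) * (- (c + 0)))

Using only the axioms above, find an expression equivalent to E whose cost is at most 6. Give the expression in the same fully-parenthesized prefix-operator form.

((-2 * d) * (- c))   [cost 6]

(1) (- (- d))  =[neg_neg →]=  d    ⊢ ((-2 * (- (- d))) * (- (c + 0)))
(2) (c + 0)  =[add_zero →]=  c    ⊢ ((-2 * (- (- d))) * (- c))
(3) (- (- d))  =[neg_neg →]=  d    ⊢ cost 6, within 6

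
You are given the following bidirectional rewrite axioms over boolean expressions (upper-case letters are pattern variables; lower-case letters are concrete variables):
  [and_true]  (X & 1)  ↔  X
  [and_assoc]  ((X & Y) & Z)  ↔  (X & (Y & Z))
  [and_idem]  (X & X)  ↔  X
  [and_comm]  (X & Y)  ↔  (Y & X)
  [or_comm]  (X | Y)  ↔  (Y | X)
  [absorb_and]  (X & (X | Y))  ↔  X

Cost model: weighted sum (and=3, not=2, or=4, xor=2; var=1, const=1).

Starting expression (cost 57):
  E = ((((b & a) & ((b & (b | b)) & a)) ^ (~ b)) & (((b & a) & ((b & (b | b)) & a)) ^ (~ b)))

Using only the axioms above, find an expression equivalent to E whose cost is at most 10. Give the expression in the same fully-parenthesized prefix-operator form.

(1) ((((b & a) & ((b & (b | b)) & a)) ^ (~ b)) & (((b & a) & ((b & (b | b)) & a)) ^ (~ b)))  =[and_idem →]=  (((b & a) & ((b & (b | b)) & a)) ^ (~ b))
(2) (b & (b | b))  =[absorb_and →]=  b    ⊢ (((b & a) & (b & a)) ^ (~ b))
(3) ((b & a) & (b & a))  =[and_idem →]=  (b & a)    ⊢ cost 10, within 10

((b & a) ^ (~ b))   [cost 10]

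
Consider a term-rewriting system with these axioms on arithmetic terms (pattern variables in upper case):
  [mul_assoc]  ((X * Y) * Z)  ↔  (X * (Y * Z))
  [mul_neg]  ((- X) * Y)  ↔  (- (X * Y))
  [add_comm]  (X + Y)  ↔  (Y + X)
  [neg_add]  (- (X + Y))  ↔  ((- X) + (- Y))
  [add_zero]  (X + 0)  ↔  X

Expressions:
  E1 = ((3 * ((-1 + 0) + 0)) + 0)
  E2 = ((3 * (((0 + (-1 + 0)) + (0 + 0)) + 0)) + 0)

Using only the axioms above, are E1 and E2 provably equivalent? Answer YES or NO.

1. [add_zero ←] -1  →  (-1 + 0);  E1 = ((3 * (((-1 + 0) + 0) + 0)) + 0)
2. [add_comm →] (-1 + 0)  →  (0 + -1);  E1 = ((3 * (((0 + -1) + 0) + 0)) + 0)
3. [add_zero ←] 0  →  (0 + 0);  E1 = ((3 * (((0 + -1) + (0 + 0)) + 0)) + 0)
4. [add_zero ←] -1  →  (-1 + 0);  this is E2

YES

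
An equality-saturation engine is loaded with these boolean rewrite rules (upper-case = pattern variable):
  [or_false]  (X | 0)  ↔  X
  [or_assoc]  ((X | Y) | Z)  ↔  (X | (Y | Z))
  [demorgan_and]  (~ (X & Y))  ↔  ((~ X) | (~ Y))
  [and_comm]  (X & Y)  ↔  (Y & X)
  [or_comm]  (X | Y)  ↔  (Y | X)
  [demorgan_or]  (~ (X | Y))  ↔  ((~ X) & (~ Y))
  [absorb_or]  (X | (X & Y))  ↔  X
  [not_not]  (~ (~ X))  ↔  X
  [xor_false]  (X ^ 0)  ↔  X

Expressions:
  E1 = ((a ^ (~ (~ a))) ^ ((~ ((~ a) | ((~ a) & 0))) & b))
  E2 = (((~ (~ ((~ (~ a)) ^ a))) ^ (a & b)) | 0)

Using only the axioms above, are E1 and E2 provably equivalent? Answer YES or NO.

YES

(1) (~ (~ a))  =[not_not →]=  a    ⊢ ((a ^ a) ^ ((~ ((~ a) | ((~ a) & 0))) & b))
(2) ((~ a) | ((~ a) & 0))  =[absorb_or →]=  (~ a)    ⊢ ((a ^ a) ^ ((~ (~ a)) & b))
(3) (~ (~ a))  =[not_not →]=  a    ⊢ ((a ^ a) ^ (a & b))
(4) (a ^ a)  =[not_not ←]=  (~ (~ (a ^ a)))    ⊢ ((~ (~ (a ^ a))) ^ (a & b))
(5) a  =[not_not ←]=  (~ (~ a))    ⊢ ((~ (~ ((~ (~ a)) ^ a))) ^ (a & b))
(6) ((~ (~ ((~ (~ a)) ^ a))) ^ (a & b))  =[or_false ←]=  (((~ (~ ((~ (~ a)) ^ a))) ^ (a & b)) | 0)    ⊢ E2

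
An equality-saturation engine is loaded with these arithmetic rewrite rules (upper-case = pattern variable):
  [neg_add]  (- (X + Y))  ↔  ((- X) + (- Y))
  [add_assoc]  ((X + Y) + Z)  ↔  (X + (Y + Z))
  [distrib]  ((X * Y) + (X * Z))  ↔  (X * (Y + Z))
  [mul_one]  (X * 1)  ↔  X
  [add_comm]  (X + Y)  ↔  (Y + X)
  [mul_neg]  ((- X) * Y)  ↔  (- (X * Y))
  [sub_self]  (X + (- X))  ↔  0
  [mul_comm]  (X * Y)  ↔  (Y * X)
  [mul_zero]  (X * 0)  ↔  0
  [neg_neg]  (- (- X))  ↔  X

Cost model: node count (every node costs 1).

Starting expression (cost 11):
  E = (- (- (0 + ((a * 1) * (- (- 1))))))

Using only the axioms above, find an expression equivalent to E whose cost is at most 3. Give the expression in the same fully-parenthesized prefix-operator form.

step 1: neg_neg (→) rewrites (- (- 1)) into 1, now (- (- (0 + ((a * 1) * 1))))
step 2: mul_one (→) rewrites (a * 1) into a, now (- (- (0 + (a * 1))))
step 3: neg_neg (→) rewrites (- (- (0 + (a * 1)))) into (0 + (a * 1))
step 4: mul_one (→) rewrites (a * 1) into a, reaching cost 3 (bound 3)

(0 + a)   [cost 3]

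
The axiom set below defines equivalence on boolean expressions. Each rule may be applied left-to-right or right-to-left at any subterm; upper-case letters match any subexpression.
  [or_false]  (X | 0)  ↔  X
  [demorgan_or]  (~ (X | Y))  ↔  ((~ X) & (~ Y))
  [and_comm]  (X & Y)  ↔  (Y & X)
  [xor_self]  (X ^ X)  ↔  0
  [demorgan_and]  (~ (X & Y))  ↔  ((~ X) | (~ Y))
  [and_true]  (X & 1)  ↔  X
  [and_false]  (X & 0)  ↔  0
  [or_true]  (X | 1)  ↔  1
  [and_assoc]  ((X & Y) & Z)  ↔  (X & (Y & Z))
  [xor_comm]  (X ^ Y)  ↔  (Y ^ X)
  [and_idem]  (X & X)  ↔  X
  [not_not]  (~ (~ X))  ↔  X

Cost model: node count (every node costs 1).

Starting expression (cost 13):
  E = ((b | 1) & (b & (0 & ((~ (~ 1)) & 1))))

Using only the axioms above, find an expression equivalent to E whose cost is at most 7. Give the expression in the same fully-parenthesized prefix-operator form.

step 1: not_not (→) rewrites (~ (~ 1)) into 1, now ((b | 1) & (b & (0 & (1 & 1))))
step 2: and_idem (→) rewrites (1 & 1) into 1, now ((b | 1) & (b & (0 & 1)))
step 3: and_true (→) rewrites (0 & 1) into 0, reaching cost 7 (bound 7)

((b | 1) & (b & 0))   [cost 7]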